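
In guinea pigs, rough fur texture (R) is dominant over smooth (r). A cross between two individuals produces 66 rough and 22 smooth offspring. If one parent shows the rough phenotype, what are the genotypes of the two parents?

Observed offspring: 66 rough, 22 smooth
The observed ratio simplifies to 3:1. Smooth (rr) offspring appear, so each parent must contribute one r allele. The parent stated to show rough carries R, so it is Rr. The other parent is then either Rr or rr: Rr × rr would give a 1:1 split, whereas Rr × Rr gives 3:1 — matching the data. So both parents are heterozygous (Rr × Rr).
Parent genotypes: Rr × Rr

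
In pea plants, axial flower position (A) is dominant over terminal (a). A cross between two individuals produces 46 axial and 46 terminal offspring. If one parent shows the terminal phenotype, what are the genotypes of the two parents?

Observed offspring: 46 axial, 46 terminal
The observed ratio simplifies to 1:1. One parent shows terminal, so its genotype must be aa. A 1:1 offspring split requires the other parent to be heterozygous (Aa).
Parent genotypes: aa × Aa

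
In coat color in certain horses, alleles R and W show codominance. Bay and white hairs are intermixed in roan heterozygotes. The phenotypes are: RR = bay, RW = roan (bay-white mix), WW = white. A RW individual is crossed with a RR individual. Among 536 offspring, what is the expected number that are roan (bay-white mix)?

Punnett square for RW × RR:
Offspring genotypes: 2 RR, 2 RW
Phenotype counts: 2 bay, 2 roan (bay-white mix)
roan (bay-white mix): 2 out of 4 → fraction 1/2
Expected count = 1/2 × 536 = 268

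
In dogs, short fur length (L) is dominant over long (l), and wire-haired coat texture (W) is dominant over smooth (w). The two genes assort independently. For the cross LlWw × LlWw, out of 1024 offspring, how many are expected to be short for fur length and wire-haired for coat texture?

Dihybrid cross LlWw × LlWw — consider each gene separately:
fur length: Ll × Ll → 1 LL, 2 Ll, 1 ll → 3 L_ : 1 ll (out of 4)
coat texture: Ww × Ww → 1 WW, 2 Ww, 1 ww → 3 W_ : 1 ww (out of 4)
Looking for: short (L_) and wire-haired (W_)
P(short) = 3/4, P(wire-haired) = 3/4
P(both) = 3/4 × 3/4 = 9/16
Expected count = 9/16 × 1024 = 576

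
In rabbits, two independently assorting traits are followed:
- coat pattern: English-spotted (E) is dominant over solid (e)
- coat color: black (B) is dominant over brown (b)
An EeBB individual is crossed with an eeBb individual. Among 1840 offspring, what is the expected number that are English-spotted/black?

Dihybrid cross EeBB × eeBb — consider each gene separately:
coat pattern: Ee × ee → 2 Ee, 2 ee → 2 E_ : 2 ee (out of 4)
coat color: BB × Bb → 2 BB, 2 Bb → 4 B_ (out of 4)
Combine (counts out of 4 × 4 = 16): English-spotted/black (E_B_) = 2×4 = 8; solid/black (eeB_) = 2×4 = 8
Phenotype counts (out of 16): 8 English-spotted/black, 8 solid/black
English-spotted/black: 8 out of 16 → fraction 1/2
Expected count = 1/2 × 1840 = 920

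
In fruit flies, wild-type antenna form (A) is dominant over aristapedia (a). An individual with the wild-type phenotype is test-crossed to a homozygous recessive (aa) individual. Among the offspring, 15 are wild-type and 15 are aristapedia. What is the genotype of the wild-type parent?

Test cross: ? × aa
Offspring: 15 wild-type, 15 aristapedia — approximately 1:1.
A 1:1 ratio in a test cross indicates the unknown parent is heterozygous (Aa).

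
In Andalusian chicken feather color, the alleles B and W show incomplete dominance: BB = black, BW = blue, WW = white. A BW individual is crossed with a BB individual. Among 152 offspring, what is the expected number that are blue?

Punnett square for BW × BB:
Offspring genotypes: 2 BB, 2 BW
Phenotype counts: 2 black, 2 blue
blue: 2 out of 4 → fraction 1/2
Expected count = 1/2 × 152 = 76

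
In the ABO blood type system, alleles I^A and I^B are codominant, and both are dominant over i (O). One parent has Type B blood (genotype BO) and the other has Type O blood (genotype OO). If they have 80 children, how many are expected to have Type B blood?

Cross: BO × OO
Possible offspring genotypes: 2 BO, 2 OO
Blood type counts: 2 Type B, 2 Type O
Probability of Type B: 2/4 = 1/2
Expected count = 1/2 × 80 = 40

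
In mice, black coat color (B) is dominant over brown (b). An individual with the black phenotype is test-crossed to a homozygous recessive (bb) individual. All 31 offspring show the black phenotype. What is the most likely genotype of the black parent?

Test cross: ? × bb
All offspring are black.
If the unknown parent were heterozygous (Bb), about half of 31 offspring would be brown; none are. The unknown parent is most likely homozygous dominant (BB).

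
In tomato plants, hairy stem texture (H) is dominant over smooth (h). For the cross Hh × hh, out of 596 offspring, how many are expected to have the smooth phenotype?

Punnett square for Hh × hh:
Offspring genotypes: 2 Hh, 2 hh
Total offspring: 4
Count with target: 2
Probability: 2/4 = 1/2
Expected count = 1/2 × 596 = 298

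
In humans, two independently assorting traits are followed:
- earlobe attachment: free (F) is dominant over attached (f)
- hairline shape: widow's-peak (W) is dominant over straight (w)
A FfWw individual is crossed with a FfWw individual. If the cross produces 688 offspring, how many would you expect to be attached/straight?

Dihybrid cross FfWw × FfWw — consider each gene separately:
earlobe attachment: Ff × Ff → 1 FF, 2 Ff, 1 ff → 3 F_ : 1 ff (out of 4)
hairline shape: Ww × Ww → 1 WW, 2 Ww, 1 ww → 3 W_ : 1 ww (out of 4)
Combine (counts out of 4 × 4 = 16): free/widow's-peak (F_W_) = 3×3 = 9; free/straight (F_ww) = 3×1 = 3; attached/widow's-peak (ffW_) = 1×3 = 3; attached/straight (ffww) = 1×1 = 1
Phenotype counts (out of 16): 9 free/widow's-peak, 3 free/straight, 3 attached/widow's-peak, 1 attached/straight
attached/straight: 1 out of 16 → fraction 1/16
Expected count = 1/16 × 688 = 43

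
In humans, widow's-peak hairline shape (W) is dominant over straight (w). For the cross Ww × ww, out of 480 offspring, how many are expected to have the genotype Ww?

Punnett square for Ww × ww:
Offspring genotypes: 2 Ww, 2 ww
Total offspring: 4
Count with target: 2
Probability: 2/4 = 1/2
Expected count = 1/2 × 480 = 240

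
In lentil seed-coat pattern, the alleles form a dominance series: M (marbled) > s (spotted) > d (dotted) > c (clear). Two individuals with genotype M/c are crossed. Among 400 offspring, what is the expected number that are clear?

Cross: M/c × M/c
Allele dominance: M > s > d > c
Offspring genotypes: 1 M/M, 2 M/c, 1 c/c
Phenotype counts: 3 marbled, 1 clear
clear: 1 out of 4 → fraction 1/4
Expected count = 1/4 × 400 = 100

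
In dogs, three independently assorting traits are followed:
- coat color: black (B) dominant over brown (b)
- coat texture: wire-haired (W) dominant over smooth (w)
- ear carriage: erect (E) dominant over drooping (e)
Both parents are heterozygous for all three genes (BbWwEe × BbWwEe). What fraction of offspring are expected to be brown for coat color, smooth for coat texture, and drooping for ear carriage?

Trihybrid cross: BbWwEe × BbWwEe
Each trait segregates independently with a 3:1 phenotypic ratio, so each gene contributes 3/4 (dominant) or 1/4 (recessive).
Target: brown (coat color), smooth (coat texture), drooping (ear carriage)
Probability = product of independent per-trait probabilities
= 1/4 × 1/4 × 1/4 = 1/64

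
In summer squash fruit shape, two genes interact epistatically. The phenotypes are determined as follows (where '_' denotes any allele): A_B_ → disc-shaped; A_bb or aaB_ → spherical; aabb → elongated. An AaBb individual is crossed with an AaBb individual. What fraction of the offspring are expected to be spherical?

Cross: AaBb × AaBb — consider each gene separately:
A gene: Aa × Aa → 1 AA, 2 Aa, 1 aa → 3 A_ : 1 aa (out of 4)
B gene: Bb × Bb → 1 BB, 2 Bb, 1 bb → 3 B_ : 1 bb (out of 4)
Genotype classes (out of 4 × 4 = 16): A_B_ = 3×3 = 9; A_bb = 3×1 = 3; aaB_ = 1×3 = 3; aabb = 1×1 = 1
Apply the phenotype rules: A_B_ (9) → disc-shaped; A_bb (3) + aaB_ (3) → spherical; aabb (1) → elongated
Phenotype counts (out of 16): 9 disc-shaped, 6 spherical, 1 elongated
spherical: 6 out of 16
Probability: 6/16 = 3/8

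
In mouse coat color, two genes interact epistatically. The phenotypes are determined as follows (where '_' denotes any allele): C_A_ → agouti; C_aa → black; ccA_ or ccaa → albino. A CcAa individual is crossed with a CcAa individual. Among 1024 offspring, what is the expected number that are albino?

Cross: CcAa × CcAa — consider each gene separately:
C gene: Cc × Cc → 1 CC, 2 Cc, 1 cc → 3 C_ : 1 cc (out of 4)
A gene: Aa × Aa → 1 AA, 2 Aa, 1 aa → 3 A_ : 1 aa (out of 4)
Genotype classes (out of 4 × 4 = 16): C_A_ = 3×3 = 9; C_aa = 3×1 = 3; ccA_ = 1×3 = 3; ccaa = 1×1 = 1
Apply the phenotype rules: C_A_ (9) → agouti; C_aa (3) → black; ccA_ (3) + ccaa (1) → albino
Phenotype counts (out of 16): 9 agouti, 3 black, 4 albino
albino: 4 out of 16 → fraction 1/4
Expected count = 1/4 × 1024 = 256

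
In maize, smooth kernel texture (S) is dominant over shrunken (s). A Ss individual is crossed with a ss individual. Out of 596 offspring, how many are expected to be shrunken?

Punnett square for Ss × ss:
Offspring genotypes: 2 Ss, 2 ss
smooth: 2, shrunken: 2
shrunken: 2 out of 4 → fraction 1/2
Expected count = 1/2 × 596 = 298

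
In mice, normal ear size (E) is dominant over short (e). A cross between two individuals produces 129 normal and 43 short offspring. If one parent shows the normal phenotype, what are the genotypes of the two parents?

Observed offspring: 129 normal, 43 short
The observed ratio simplifies to 3:1. Short (ee) offspring appear, so each parent must contribute one e allele. The parent stated to show normal carries E, so it is Ee. The other parent is then either Ee or ee: Ee × ee would give a 1:1 split, whereas Ee × Ee gives 3:1 — matching the data. So both parents are heterozygous (Ee × Ee).
Parent genotypes: Ee × Ee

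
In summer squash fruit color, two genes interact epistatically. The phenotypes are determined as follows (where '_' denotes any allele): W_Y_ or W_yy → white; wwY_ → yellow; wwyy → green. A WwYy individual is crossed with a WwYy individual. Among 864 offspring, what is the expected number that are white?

Cross: WwYy × WwYy — consider each gene separately:
W gene: Ww × Ww → 1 WW, 2 Ww, 1 ww → 3 W_ : 1 ww (out of 4)
Y gene: Yy × Yy → 1 YY, 2 Yy, 1 yy → 3 Y_ : 1 yy (out of 4)
Genotype classes (out of 4 × 4 = 16): W_Y_ = 3×3 = 9; W_yy = 3×1 = 3; wwY_ = 1×3 = 3; wwyy = 1×1 = 1
Apply the phenotype rules: W_Y_ (9) + W_yy (3) → white; wwY_ (3) → yellow; wwyy (1) → green
Phenotype counts (out of 16): 12 white, 3 yellow, 1 green
white: 12 out of 16 → fraction 3/4
Expected count = 3/4 × 864 = 648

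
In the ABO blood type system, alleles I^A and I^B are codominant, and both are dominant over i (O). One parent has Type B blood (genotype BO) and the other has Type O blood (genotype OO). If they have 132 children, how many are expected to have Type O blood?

Cross: BO × OO
Possible offspring genotypes: 2 BO, 2 OO
Blood type counts: 2 Type B, 2 Type O
Probability of Type O: 2/4 = 1/2
Expected count = 1/2 × 132 = 66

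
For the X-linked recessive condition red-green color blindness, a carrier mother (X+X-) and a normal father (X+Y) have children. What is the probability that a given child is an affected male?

Cross: X+X- × X+Y
Offspring: 1 X+X+, 1 X+Y, 1 X+X-, 1 X-Y
Probability of an affected male: 1/4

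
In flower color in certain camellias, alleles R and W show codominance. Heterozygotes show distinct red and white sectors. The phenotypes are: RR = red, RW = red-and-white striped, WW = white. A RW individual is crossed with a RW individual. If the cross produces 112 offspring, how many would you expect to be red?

Punnett square for RW × RW:
Offspring genotypes: 1 RR, 2 RW, 1 WW
Phenotype counts: 1 red, 2 red-and-white striped, 1 white
red: 1 out of 4 → fraction 1/4
Expected count = 1/4 × 112 = 28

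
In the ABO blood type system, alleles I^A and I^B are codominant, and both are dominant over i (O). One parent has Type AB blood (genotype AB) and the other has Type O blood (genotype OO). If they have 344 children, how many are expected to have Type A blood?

Cross: AB × OO
Possible offspring genotypes: 2 AO, 2 BO
Blood type counts: 2 Type A, 2 Type B
Probability of Type A: 2/4 = 1/2
Expected count = 1/2 × 344 = 172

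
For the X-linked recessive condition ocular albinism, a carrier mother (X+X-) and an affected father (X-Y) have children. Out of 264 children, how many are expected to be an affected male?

Cross: X+X- × X-Y
Offspring: 1 X+X-, 1 X+Y, 1 X-X-, 1 X-Y
Probability of an affected male: 1/4
Expected count = 1/4 × 264 = 66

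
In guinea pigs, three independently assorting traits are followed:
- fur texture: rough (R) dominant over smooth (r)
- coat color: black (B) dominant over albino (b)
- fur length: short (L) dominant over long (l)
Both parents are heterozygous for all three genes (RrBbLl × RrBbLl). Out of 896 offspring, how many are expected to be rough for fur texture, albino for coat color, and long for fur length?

Trihybrid cross: RrBbLl × RrBbLl
Each trait segregates independently with a 3:1 phenotypic ratio, so each gene contributes 3/4 (dominant) or 1/4 (recessive).
Target: rough (fur texture), albino (coat color), long (fur length)
Probability = product of independent per-trait probabilities
= 3/4 × 1/4 × 1/4 = 3/64
Expected count = 3/64 × 896 = 42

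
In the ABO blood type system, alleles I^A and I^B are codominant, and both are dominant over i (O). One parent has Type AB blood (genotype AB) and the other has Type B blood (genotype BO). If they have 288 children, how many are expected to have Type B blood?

Cross: AB × BO
Possible offspring genotypes: 1 AB, 1 AO, 1 BB, 1 BO
Blood type counts: 1 Type AB, 1 Type A, 2 Type B
Probability of Type B: 2/4 = 1/2
Expected count = 1/2 × 288 = 144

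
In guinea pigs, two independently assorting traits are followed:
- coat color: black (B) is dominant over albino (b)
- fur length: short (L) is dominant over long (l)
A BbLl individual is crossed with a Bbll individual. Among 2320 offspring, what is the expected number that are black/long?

Dihybrid cross BbLl × Bbll — consider each gene separately:
coat color: Bb × Bb → 1 BB, 2 Bb, 1 bb → 3 B_ : 1 bb (out of 4)
fur length: Ll × ll → 2 Ll, 2 ll → 2 L_ : 2 ll (out of 4)
Combine (counts out of 4 × 4 = 16): black/short (B_L_) = 3×2 = 6; black/long (B_ll) = 3×2 = 6; albino/short (bbL_) = 1×2 = 2; albino/long (bbll) = 1×2 = 2
Phenotype counts (out of 16): 6 black/short, 6 black/long, 2 albino/short, 2 albino/long
black/long: 6 out of 16 → fraction 3/8
Expected count = 3/8 × 2320 = 870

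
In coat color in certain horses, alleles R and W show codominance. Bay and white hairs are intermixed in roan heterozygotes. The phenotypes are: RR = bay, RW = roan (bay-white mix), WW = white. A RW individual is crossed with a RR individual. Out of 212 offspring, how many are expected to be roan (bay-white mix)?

Punnett square for RW × RR:
Offspring genotypes: 2 RR, 2 RW
Phenotype counts: 2 bay, 2 roan (bay-white mix)
roan (bay-white mix): 2 out of 4 → fraction 1/2
Expected count = 1/2 × 212 = 106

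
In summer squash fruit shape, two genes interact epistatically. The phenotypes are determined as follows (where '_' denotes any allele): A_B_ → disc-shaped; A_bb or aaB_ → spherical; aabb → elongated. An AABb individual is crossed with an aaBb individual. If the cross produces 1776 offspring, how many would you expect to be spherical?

Cross: AABb × aaBb — consider each gene separately:
A gene: AA × aa → 4 Aa → 4 A_ (out of 4)
B gene: Bb × Bb → 1 BB, 2 Bb, 1 bb → 3 B_ : 1 bb (out of 4)
Genotype classes (out of 4 × 4 = 16): A_B_ = 4×3 = 12; A_bb = 4×1 = 4
Apply the phenotype rules: A_B_ (12) → disc-shaped; A_bb (4) → spherical
Phenotype counts (out of 16): 12 disc-shaped, 4 spherical
spherical: 4 out of 16 → fraction 1/4
Expected count = 1/4 × 1776 = 444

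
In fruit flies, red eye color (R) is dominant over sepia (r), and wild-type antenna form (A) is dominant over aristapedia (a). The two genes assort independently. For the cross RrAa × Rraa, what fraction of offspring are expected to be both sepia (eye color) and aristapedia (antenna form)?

Dihybrid cross RrAa × Rraa — consider each gene separately:
eye color: Rr × Rr → 1 RR, 2 Rr, 1 rr → 3 R_ : 1 rr (out of 4)
antenna form: Aa × aa → 2 Aa, 2 aa → 2 A_ : 2 aa (out of 4)
Looking for: sepia (rr) and aristapedia (aa)
P(sepia) = 1/4, P(aristapedia) = 2/4
P(both) = 1/4 × 2/4 = 2/16 = 1/8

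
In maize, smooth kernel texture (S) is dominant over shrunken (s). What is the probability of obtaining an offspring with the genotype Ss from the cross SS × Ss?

Punnett square for SS × Ss:
Offspring genotypes: 2 SS, 2 Ss
Total offspring: 4
Count with target: 2
Probability: 2/4 = 1/2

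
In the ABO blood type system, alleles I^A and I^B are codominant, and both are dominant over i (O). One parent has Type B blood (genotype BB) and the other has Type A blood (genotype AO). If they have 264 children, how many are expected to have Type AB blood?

Cross: BB × AO
Possible offspring genotypes: 2 AB, 2 BO
Blood type counts: 2 Type AB, 2 Type B
Probability of Type AB: 2/4 = 1/2
Expected count = 1/2 × 264 = 132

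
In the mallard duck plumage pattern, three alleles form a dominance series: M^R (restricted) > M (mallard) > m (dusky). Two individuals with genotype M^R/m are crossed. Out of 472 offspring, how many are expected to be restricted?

Cross: M^R/m × M^R/m
Allele dominance: M^R > M > m
Offspring genotypes: 1 M^R/M^R, 2 M^R/m, 1 m/m
Phenotype counts: 3 restricted, 1 dusky
restricted: 3 out of 4 → fraction 3/4
Expected count = 3/4 × 472 = 354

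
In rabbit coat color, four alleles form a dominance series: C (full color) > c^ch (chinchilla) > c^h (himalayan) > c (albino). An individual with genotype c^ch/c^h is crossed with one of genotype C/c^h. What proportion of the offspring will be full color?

Cross: c^ch/c^h × C/c^h
Allele dominance: C > c^ch > c^h > c
Offspring genotypes: 1 C/c^ch, 1 c^ch/c^h, 1 C/c^h, 1 c^h/c^h
Phenotype counts: 2 full color, 1 chinchilla, 1 himalayan
full color: 2 out of 4
Probability: 2/4 = 1/2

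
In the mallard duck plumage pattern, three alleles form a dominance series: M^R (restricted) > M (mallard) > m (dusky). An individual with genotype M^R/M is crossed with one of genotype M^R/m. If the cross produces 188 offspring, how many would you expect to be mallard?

Cross: M^R/M × M^R/m
Allele dominance: M^R > M > m
Offspring genotypes: 1 M^R/M^R, 1 M^R/m, 1 M^R/M, 1 M/m
Phenotype counts: 3 restricted, 1 mallard
mallard: 1 out of 4 → fraction 1/4
Expected count = 1/4 × 188 = 47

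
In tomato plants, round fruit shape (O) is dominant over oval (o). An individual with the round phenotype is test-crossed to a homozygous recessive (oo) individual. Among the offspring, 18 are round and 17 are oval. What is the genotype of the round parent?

Test cross: ? × oo
Offspring: 18 round, 17 oval — approximately 1:1.
A 1:1 ratio in a test cross indicates the unknown parent is heterozygous (Oo).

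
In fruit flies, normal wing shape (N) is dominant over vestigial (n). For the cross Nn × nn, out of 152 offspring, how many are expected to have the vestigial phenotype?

Punnett square for Nn × nn:
Offspring genotypes: 2 Nn, 2 nn
Total offspring: 4
Count with target: 2
Probability: 2/4 = 1/2
Expected count = 1/2 × 152 = 76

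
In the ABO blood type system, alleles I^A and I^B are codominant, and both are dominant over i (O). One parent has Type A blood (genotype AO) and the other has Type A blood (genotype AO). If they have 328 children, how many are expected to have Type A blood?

Cross: AO × AO
Possible offspring genotypes: 1 AA, 2 AO, 1 OO
Blood type counts: 3 Type A, 1 Type O
Probability of Type A: 3/4
Expected count = 3/4 × 328 = 246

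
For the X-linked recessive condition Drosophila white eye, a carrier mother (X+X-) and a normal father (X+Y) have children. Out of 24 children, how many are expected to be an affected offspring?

Cross: X+X- × X+Y
Offspring: 1 X+X+, 1 X+Y, 1 X+X-, 1 X-Y
Probability of an affected offspring: 1/4
Expected count = 1/4 × 24 = 6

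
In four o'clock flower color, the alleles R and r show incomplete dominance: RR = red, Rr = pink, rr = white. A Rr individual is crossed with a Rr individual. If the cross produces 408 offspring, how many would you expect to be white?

Punnett square for Rr × Rr:
Offspring genotypes: 1 RR, 2 Rr, 1 rr
Phenotype counts: 1 red, 2 pink, 1 white
white: 1 out of 4 → fraction 1/4
Expected count = 1/4 × 408 = 102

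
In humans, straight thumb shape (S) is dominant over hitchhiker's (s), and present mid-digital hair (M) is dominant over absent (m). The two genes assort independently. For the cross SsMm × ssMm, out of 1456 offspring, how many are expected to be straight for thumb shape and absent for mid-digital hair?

Dihybrid cross SsMm × ssMm — consider each gene separately:
thumb shape: Ss × ss → 2 Ss, 2 ss → 2 S_ : 2 ss (out of 4)
mid-digital hair: Mm × Mm → 1 MM, 2 Mm, 1 mm → 3 M_ : 1 mm (out of 4)
Looking for: straight (S_) and absent (mm)
P(straight) = 2/4, P(absent) = 1/4
P(both) = 2/4 × 1/4 = 2/16 = 1/8
Expected count = 1/8 × 1456 = 182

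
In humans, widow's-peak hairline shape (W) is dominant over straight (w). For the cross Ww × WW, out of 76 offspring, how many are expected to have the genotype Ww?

Punnett square for Ww × WW:
Offspring genotypes: 2 WW, 2 Ww
Total offspring: 4
Count with target: 2
Probability: 2/4 = 1/2
Expected count = 1/2 × 76 = 38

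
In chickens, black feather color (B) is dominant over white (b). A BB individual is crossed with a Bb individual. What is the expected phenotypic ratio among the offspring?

Punnett square for BB × Bb:
Offspring genotypes: 2 BB, 2 Bb
black: 4, white: 0
Ratio: all black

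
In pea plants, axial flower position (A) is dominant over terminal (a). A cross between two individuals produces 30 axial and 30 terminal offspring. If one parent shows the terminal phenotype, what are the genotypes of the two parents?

Observed offspring: 30 axial, 30 terminal
The observed ratio simplifies to 1:1. One parent shows terminal, so its genotype must be aa. A 1:1 offspring split requires the other parent to be heterozygous (Aa).
Parent genotypes: aa × Aa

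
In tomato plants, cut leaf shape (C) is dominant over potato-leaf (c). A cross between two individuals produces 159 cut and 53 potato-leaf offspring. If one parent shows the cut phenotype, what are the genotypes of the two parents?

Observed offspring: 159 cut, 53 potato-leaf
The observed ratio simplifies to 3:1. Potato-leaf (cc) offspring appear, so each parent must contribute one c allele. The parent stated to show cut carries C, so it is Cc. The other parent is then either Cc or cc: Cc × cc would give a 1:1 split, whereas Cc × Cc gives 3:1 — matching the data. So both parents are heterozygous (Cc × Cc).
Parent genotypes: Cc × Cc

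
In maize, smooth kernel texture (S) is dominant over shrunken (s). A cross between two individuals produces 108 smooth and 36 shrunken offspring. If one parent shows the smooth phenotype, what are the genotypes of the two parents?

Observed offspring: 108 smooth, 36 shrunken
The observed ratio simplifies to 3:1. Shrunken (ss) offspring appear, so each parent must contribute one s allele. The parent stated to show smooth carries S, so it is Ss. The other parent is then either Ss or ss: Ss × ss would give a 1:1 split, whereas Ss × Ss gives 3:1 — matching the data. So both parents are heterozygous (Ss × Ss).
Parent genotypes: Ss × Ss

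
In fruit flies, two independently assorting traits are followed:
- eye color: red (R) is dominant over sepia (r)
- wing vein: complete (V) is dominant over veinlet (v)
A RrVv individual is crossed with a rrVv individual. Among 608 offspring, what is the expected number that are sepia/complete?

Dihybrid cross RrVv × rrVv — consider each gene separately:
eye color: Rr × rr → 2 Rr, 2 rr → 2 R_ : 2 rr (out of 4)
wing vein: Vv × Vv → 1 VV, 2 Vv, 1 vv → 3 V_ : 1 vv (out of 4)
Combine (counts out of 4 × 4 = 16): red/complete (R_V_) = 2×3 = 6; red/veinlet (R_vv) = 2×1 = 2; sepia/complete (rrV_) = 2×3 = 6; sepia/veinlet (rrvv) = 2×1 = 2
Phenotype counts (out of 16): 6 red/complete, 2 red/veinlet, 6 sepia/complete, 2 sepia/veinlet
sepia/complete: 6 out of 16 → fraction 3/8
Expected count = 3/8 × 608 = 228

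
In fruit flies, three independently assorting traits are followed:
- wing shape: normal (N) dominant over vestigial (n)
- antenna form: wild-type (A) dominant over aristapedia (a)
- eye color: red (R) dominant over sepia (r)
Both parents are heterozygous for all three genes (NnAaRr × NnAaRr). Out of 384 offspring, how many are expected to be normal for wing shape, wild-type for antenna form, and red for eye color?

Trihybrid cross: NnAaRr × NnAaRr
Each trait segregates independently with a 3:1 phenotypic ratio, so each gene contributes 3/4 (dominant) or 1/4 (recessive).
Target: normal (wing shape), wild-type (antenna form), red (eye color)
Probability = product of independent per-trait probabilities
= 3/4 × 3/4 × 3/4 = 27/64
Expected count = 27/64 × 384 = 162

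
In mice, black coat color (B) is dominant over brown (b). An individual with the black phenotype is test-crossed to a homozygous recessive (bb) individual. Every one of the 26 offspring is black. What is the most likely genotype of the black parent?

Test cross: ? × bb
All offspring are black.
If the unknown parent were heterozygous (Bb), about half of 26 offspring would be brown; none are. The unknown parent is most likely homozygous dominant (BB).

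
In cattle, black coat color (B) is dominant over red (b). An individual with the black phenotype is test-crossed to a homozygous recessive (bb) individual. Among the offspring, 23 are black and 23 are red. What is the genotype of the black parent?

Test cross: ? × bb
Offspring: 23 black, 23 red — approximately 1:1.
A 1:1 ratio in a test cross indicates the unknown parent is heterozygous (Bb).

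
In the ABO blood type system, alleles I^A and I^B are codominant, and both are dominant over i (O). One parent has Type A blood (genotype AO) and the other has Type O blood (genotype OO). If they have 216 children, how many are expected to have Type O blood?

Cross: AO × OO
Possible offspring genotypes: 2 AO, 2 OO
Blood type counts: 2 Type A, 2 Type O
Probability of Type O: 2/4 = 1/2
Expected count = 1/2 × 216 = 108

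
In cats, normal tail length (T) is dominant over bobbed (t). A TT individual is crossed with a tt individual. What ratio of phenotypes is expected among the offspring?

Punnett square for TT × tt:
Offspring genotypes: 4 Tt
normal: 4, bobbed: 0
Ratio: all normal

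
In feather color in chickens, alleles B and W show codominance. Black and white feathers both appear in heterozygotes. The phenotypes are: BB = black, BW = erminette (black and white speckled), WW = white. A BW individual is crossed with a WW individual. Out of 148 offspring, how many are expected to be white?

Punnett square for BW × WW:
Offspring genotypes: 2 BW, 2 WW
Phenotype counts: 2 erminette (black and white speckled), 2 white
white: 2 out of 4 → fraction 1/2
Expected count = 1/2 × 148 = 74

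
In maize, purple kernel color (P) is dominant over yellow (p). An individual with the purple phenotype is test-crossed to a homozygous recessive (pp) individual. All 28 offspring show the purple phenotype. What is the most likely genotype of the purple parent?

Test cross: ? × pp
All offspring are purple.
If the unknown parent were heterozygous (Pp), about half of 28 offspring would be yellow; none are. The unknown parent is most likely homozygous dominant (PP).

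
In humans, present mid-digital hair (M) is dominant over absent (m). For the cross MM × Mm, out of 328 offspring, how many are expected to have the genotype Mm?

Punnett square for MM × Mm:
Offspring genotypes: 2 MM, 2 Mm
Total offspring: 4
Count with target: 2
Probability: 2/4 = 1/2
Expected count = 1/2 × 328 = 164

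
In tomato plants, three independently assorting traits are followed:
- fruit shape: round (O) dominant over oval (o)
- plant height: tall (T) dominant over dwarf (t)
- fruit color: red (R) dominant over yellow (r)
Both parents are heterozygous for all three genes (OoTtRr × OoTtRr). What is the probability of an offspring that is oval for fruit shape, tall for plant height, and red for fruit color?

Trihybrid cross: OoTtRr × OoTtRr
Each trait segregates independently with a 3:1 phenotypic ratio, so each gene contributes 3/4 (dominant) or 1/4 (recessive).
Target: oval (fruit shape), tall (plant height), red (fruit color)
Probability = product of independent per-trait probabilities
= 1/4 × 3/4 × 3/4 = 9/64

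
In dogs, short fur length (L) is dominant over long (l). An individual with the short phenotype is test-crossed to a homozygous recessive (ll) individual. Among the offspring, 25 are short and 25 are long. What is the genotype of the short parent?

Test cross: ? × ll
Offspring: 25 short, 25 long — approximately 1:1.
A 1:1 ratio in a test cross indicates the unknown parent is heterozygous (Ll).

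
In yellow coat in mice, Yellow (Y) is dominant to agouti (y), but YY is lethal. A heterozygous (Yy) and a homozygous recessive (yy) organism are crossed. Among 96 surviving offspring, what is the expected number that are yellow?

Cross: Yy × yy
Punnett square offspring (before lethality): 2 Yy, 2 yy
No YY offspring are produced in this cross.
yellow: 2 out of 4 → fraction 1/2
Expected count = 1/2 × 96 = 48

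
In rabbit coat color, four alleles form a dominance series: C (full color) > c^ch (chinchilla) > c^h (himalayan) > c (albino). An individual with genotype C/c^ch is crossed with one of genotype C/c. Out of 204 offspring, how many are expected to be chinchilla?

Cross: C/c^ch × C/c
Allele dominance: C > c^ch > c^h > c
Offspring genotypes: 1 C/C, 1 C/c, 1 C/c^ch, 1 c^ch/c
Phenotype counts: 3 full color, 1 chinchilla
chinchilla: 1 out of 4 → fraction 1/4
Expected count = 1/4 × 204 = 51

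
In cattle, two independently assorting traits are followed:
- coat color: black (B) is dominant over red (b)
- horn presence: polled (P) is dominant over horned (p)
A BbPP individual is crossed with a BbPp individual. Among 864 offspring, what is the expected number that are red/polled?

Dihybrid cross BbPP × BbPp — consider each gene separately:
coat color: Bb × Bb → 1 BB, 2 Bb, 1 bb → 3 B_ : 1 bb (out of 4)
horn presence: PP × Pp → 2 PP, 2 Pp → 4 P_ (out of 4)
Combine (counts out of 4 × 4 = 16): black/polled (B_P_) = 3×4 = 12; red/polled (bbP_) = 1×4 = 4
Phenotype counts (out of 16): 12 black/polled, 4 red/polled
red/polled: 4 out of 16 → fraction 1/4
Expected count = 1/4 × 864 = 216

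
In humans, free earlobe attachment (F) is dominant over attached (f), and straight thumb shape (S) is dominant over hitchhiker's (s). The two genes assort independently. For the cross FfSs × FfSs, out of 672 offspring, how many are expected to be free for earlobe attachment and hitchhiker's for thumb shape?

Dihybrid cross FfSs × FfSs — consider each gene separately:
earlobe attachment: Ff × Ff → 1 FF, 2 Ff, 1 ff → 3 F_ : 1 ff (out of 4)
thumb shape: Ss × Ss → 1 SS, 2 Ss, 1 ss → 3 S_ : 1 ss (out of 4)
Looking for: free (F_) and hitchhiker's (ss)
P(free) = 3/4, P(hitchhiker's) = 1/4
P(both) = 3/4 × 1/4 = 3/16
Expected count = 3/16 × 672 = 126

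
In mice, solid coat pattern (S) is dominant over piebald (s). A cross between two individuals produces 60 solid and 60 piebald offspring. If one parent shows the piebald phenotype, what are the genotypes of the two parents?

Observed offspring: 60 solid, 60 piebald
The observed ratio simplifies to 1:1. One parent shows piebald, so its genotype must be ss. A 1:1 offspring split requires the other parent to be heterozygous (Ss).
Parent genotypes: ss × Ss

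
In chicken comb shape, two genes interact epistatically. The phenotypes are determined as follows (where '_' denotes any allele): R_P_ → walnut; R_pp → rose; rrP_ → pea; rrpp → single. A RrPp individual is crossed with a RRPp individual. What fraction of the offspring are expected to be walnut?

Cross: RrPp × RRPp — consider each gene separately:
R gene: Rr × RR → 2 RR, 2 Rr → 4 R_ (out of 4)
P gene: Pp × Pp → 1 PP, 2 Pp, 1 pp → 3 P_ : 1 pp (out of 4)
Genotype classes (out of 4 × 4 = 16): R_P_ = 4×3 = 12; R_pp = 4×1 = 4
Apply the phenotype rules: R_P_ (12) → walnut; R_pp (4) → rose
Phenotype counts (out of 16): 12 walnut, 4 rose
walnut: 12 out of 16
Probability: 12/16 = 3/4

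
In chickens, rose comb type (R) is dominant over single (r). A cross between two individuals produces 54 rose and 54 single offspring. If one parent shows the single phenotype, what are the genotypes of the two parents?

Observed offspring: 54 rose, 54 single
The observed ratio simplifies to 1:1. One parent shows single, so its genotype must be rr. A 1:1 offspring split requires the other parent to be heterozygous (Rr).
Parent genotypes: rr × Rr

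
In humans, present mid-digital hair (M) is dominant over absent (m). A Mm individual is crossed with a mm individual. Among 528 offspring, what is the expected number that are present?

Punnett square for Mm × mm:
Offspring genotypes: 2 Mm, 2 mm
present: 2, absent: 2
present: 2 out of 4 → fraction 1/2
Expected count = 1/2 × 528 = 264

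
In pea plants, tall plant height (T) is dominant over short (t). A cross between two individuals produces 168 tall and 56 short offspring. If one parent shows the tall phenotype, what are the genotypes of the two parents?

Observed offspring: 168 tall, 56 short
The observed ratio simplifies to 3:1. Short (tt) offspring appear, so each parent must contribute one t allele. The parent stated to show tall carries T, so it is Tt. The other parent is then either Tt or tt: Tt × tt would give a 1:1 split, whereas Tt × Tt gives 3:1 — matching the data. So both parents are heterozygous (Tt × Tt).
Parent genotypes: Tt × Tt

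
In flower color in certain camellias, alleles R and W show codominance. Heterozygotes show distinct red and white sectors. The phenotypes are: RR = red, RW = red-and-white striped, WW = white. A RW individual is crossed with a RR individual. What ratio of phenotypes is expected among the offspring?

Punnett square for RW × RR:
Offspring genotypes: 2 RR, 2 RW
Phenotype counts: 2 red, 2 red-and-white striped
Ratio: 1 red : 1 red-and-white striped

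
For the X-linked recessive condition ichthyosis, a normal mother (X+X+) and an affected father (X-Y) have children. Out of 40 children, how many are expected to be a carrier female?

Cross: X+X+ × X-Y
Offspring: 2 X+X-, 2 X+Y
Probability of a carrier female: 2/4 = 1/2
Expected count = 1/2 × 40 = 20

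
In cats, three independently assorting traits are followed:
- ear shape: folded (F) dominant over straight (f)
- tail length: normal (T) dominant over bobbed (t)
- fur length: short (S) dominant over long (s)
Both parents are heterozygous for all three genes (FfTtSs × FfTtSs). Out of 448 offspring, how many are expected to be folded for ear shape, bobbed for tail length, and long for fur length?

Trihybrid cross: FfTtSs × FfTtSs
Each trait segregates independently with a 3:1 phenotypic ratio, so each gene contributes 3/4 (dominant) or 1/4 (recessive).
Target: folded (ear shape), bobbed (tail length), long (fur length)
Probability = product of independent per-trait probabilities
= 3/4 × 1/4 × 1/4 = 3/64
Expected count = 3/64 × 448 = 21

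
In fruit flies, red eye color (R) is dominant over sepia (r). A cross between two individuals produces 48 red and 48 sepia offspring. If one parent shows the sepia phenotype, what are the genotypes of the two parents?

Observed offspring: 48 red, 48 sepia
The observed ratio simplifies to 1:1. One parent shows sepia, so its genotype must be rr. A 1:1 offspring split requires the other parent to be heterozygous (Rr).
Parent genotypes: rr × Rr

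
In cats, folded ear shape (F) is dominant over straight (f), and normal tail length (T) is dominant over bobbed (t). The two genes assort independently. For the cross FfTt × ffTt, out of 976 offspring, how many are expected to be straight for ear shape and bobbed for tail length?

Dihybrid cross FfTt × ffTt — consider each gene separately:
ear shape: Ff × ff → 2 Ff, 2 ff → 2 F_ : 2 ff (out of 4)
tail length: Tt × Tt → 1 TT, 2 Tt, 1 tt → 3 T_ : 1 tt (out of 4)
Looking for: straight (ff) and bobbed (tt)
P(straight) = 2/4, P(bobbed) = 1/4
P(both) = 2/4 × 1/4 = 2/16 = 1/8
Expected count = 1/8 × 976 = 122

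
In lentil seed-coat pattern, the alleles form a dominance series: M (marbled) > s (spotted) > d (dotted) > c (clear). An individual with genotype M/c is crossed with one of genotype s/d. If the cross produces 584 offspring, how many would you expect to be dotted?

Cross: M/c × s/d
Allele dominance: M > s > d > c
Offspring genotypes: 1 M/s, 1 M/d, 1 s/c, 1 d/c
Phenotype counts: 2 marbled, 1 spotted, 1 dotted
dotted: 1 out of 4 → fraction 1/4
Expected count = 1/4 × 584 = 146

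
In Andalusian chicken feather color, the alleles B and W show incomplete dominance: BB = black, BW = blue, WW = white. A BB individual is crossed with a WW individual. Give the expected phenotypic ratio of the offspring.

Punnett square for BB × WW:
Offspring genotypes: 4 BW
Phenotype counts: 4 blue
Ratio: all blue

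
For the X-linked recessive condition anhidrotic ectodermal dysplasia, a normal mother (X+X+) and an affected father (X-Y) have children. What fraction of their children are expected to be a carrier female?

Cross: X+X+ × X-Y
Offspring: 2 X+X-, 2 X+Y
Probability of a carrier female: 2/4 = 1/2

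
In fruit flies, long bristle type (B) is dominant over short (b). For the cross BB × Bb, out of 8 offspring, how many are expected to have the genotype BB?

Punnett square for BB × Bb:
Offspring genotypes: 2 BB, 2 Bb
Total offspring: 4
Count with target: 2
Probability: 2/4 = 1/2
Expected count = 1/2 × 8 = 4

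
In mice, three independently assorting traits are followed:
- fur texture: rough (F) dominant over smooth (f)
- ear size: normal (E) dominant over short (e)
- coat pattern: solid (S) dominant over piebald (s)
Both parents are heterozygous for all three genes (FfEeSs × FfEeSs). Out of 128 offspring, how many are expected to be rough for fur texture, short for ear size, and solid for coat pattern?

Trihybrid cross: FfEeSs × FfEeSs
Each trait segregates independently with a 3:1 phenotypic ratio, so each gene contributes 3/4 (dominant) or 1/4 (recessive).
Target: rough (fur texture), short (ear size), solid (coat pattern)
Probability = product of independent per-trait probabilities
= 3/4 × 1/4 × 3/4 = 9/64
Expected count = 9/64 × 128 = 18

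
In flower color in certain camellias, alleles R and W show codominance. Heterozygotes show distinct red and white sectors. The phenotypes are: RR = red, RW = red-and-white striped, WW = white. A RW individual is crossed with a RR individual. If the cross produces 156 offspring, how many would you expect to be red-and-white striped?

Punnett square for RW × RR:
Offspring genotypes: 2 RR, 2 RW
Phenotype counts: 2 red, 2 red-and-white striped
red-and-white striped: 2 out of 4 → fraction 1/2
Expected count = 1/2 × 156 = 78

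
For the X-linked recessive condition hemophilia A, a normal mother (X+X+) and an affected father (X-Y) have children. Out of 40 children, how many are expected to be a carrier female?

Cross: X+X+ × X-Y
Offspring: 2 X+X-, 2 X+Y
Probability of a carrier female: 2/4 = 1/2
Expected count = 1/2 × 40 = 20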